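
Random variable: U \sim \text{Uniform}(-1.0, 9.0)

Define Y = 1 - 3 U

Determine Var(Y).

For Y = aU + b: Var(Y) = a² * Var(U)
Var(U) = (9 + 1)^2/12 = 8.3333333
Var(Y) = (-3)² * 8.3333333 = 9 * 8.3333333 = 75

75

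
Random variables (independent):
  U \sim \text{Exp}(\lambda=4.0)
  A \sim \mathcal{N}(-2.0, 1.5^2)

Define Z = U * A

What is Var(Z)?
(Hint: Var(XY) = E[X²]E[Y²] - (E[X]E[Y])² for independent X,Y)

Var(XY) = E[X²]E[Y²] - (E[X]E[Y])²
E[U] = 0.25, Var(U) = 0.0625
E[A] = -2, Var(A) = 2.25
E[U²] = 0.0625 + 0.25² = 0.125
E[A²] = 2.25 + (-2)² = 6.25
Var(Z) = 0.125*6.25 - (0.25*(-2))²
= 0.78125 - 0.25 = 0.53125

0.53125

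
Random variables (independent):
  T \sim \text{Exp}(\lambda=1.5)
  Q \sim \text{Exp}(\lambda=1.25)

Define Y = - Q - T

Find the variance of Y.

For independent RVs: Var(aX + bY) = a²Var(X) + b²Var(Y)
Var(T) = 0.44444444
Var(Q) = 0.64
Var(Y) = (-1)²*0.44444444 + (-1)²*0.64
= 1*0.44444444 + 1*0.64 = 1.0844444

1.0844444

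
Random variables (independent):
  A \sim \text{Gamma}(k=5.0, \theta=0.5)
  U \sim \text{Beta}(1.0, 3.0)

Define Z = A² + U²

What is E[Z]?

E[Z] = E[A²] + E[U²]
E[A²] = Var(A) + E[A]² = 1.25 + 6.25 = 7.5
E[U²] = Var(U) + E[U]² = 0.0375 + 0.0625 = 0.1
E[Z] = 7.5 + 0.1 = 7.6

7.6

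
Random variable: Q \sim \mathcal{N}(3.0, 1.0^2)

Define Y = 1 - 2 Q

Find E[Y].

For Y = -2Q + 1:
E[Y] = -2 * E[Q] + 1
E[Q] = 3.0 = 3
E[Y] = -2 * 3 + 1 = -5

-5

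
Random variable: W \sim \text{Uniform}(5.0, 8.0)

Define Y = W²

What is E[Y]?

E[W²] = Var(W) + (E[W])² = 0.75 + 42.25 = 43

43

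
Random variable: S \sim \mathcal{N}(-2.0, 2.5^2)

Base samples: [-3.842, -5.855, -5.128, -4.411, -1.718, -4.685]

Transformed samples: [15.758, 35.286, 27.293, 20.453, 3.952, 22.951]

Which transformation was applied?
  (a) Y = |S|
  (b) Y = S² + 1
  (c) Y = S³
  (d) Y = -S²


Checking option (b) Y = S² + 1:
  S = -3.842 -> Y = 15.758 ✓
  S = -5.855 -> Y = 35.286 ✓
  S = -5.128 -> Y = 27.293 ✓
All samples match this transformation.

(b) S² + 1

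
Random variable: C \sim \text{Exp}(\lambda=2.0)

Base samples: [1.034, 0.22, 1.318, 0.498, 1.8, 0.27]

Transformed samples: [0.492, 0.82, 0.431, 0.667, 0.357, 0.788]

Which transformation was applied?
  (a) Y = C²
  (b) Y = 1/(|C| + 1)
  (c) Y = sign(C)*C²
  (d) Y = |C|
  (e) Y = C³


Checking option (b) Y = 1/(|C| + 1):
  C = 1.034 -> Y = 0.492 ✓
  C = 0.22 -> Y = 0.82 ✓
  C = 1.318 -> Y = 0.431 ✓
All samples match this transformation.

(b) 1/(|C| + 1)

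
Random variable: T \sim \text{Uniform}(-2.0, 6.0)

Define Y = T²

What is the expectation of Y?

E[T²] = Var(T) + (E[T])² = 5.3333333 + 4 = 9.3333333

9.3333333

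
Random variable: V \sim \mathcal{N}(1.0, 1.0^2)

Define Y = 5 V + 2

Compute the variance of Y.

For Y = aV + b: Var(Y) = a² * Var(V)
Var(V) = 1.0^2 = 1
Var(Y) = 5² * 1 = 25 * 1 = 25

25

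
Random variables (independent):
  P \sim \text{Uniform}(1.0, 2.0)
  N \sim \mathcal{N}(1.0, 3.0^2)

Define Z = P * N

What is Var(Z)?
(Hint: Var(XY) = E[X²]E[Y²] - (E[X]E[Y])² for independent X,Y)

Var(XY) = E[X²]E[Y²] - (E[X]E[Y])²
E[P] = 1.5, Var(P) = 0.083333333
E[N] = 1, Var(N) = 9
E[P²] = 0.083333333 + 1.5² = 2.3333333
E[N²] = 9 + 1² = 10
Var(Z) = 2.3333333*10 - (1.5*1)²
= 23.333333 - 2.25 = 21.083333

21.083333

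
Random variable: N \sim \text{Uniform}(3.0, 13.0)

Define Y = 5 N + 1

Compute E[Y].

For Y = 5N + 1:
E[Y] = 5 * E[N] + 1
E[N] = (3 + 13)/2 = 8
E[Y] = 5 * 8 + 1 = 41

41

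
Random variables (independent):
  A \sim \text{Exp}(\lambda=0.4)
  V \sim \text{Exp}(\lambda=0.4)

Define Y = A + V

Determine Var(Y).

For independent RVs: Var(aX + bY) = a²Var(X) + b²Var(Y)
Var(A) = 6.25
Var(V) = 6.25
Var(Y) = 1²*6.25 + 1²*6.25
= 1*6.25 + 1*6.25 = 12.5

12.5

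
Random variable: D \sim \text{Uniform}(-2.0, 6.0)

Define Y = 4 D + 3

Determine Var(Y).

For Y = aD + b: Var(Y) = a² * Var(D)
Var(D) = (6 + 2)^2/12 = 5.3333333
Var(Y) = 4² * 5.3333333 = 16 * 5.3333333 = 85.333333

85.333333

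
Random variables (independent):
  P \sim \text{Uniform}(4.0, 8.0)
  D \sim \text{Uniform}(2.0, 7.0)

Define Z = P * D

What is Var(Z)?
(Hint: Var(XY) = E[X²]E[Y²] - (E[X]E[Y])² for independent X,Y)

Var(XY) = E[X²]E[Y²] - (E[X]E[Y])²
E[P] = 6, Var(P) = 1.3333333
E[D] = 4.5, Var(D) = 2.0833333
E[P²] = 1.3333333 + 6² = 37.333333
E[D²] = 2.0833333 + 4.5² = 22.333333
Var(Z) = 37.333333*22.333333 - (6*4.5)²
= 833.77778 - 729 = 104.77778

104.77778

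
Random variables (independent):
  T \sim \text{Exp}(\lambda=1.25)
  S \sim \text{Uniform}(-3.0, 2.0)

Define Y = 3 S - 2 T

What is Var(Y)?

For independent RVs: Var(aX + bY) = a²Var(X) + b²Var(Y)
Var(T) = 0.64
Var(S) = 2.0833333
Var(Y) = (-2)²*0.64 + 3²*2.0833333
= 4*0.64 + 9*2.0833333 = 21.31

21.31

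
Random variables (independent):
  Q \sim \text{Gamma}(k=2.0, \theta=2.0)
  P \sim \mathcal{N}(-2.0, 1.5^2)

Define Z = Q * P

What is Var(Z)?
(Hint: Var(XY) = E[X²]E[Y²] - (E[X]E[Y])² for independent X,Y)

Var(XY) = E[X²]E[Y²] - (E[X]E[Y])²
E[Q] = 4, Var(Q) = 8
E[P] = -2, Var(P) = 2.25
E[Q²] = 8 + 4² = 24
E[P²] = 2.25 + (-2)² = 6.25
Var(Z) = 24*6.25 - (4*(-2))²
= 150 - 64 = 86

86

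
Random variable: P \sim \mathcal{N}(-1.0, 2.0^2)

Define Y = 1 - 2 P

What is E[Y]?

For Y = -2P + 1:
E[Y] = -2 * E[P] + 1
E[P] = -1.0 = -1
E[Y] = -2 * (-1) + 1 = 3

3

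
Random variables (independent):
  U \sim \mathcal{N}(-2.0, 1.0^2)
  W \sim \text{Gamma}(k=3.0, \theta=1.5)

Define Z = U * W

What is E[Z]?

For independent RVs: E[XY] = E[X]*E[Y]
E[U] = -2
E[W] = 4.5
E[Z] = -2 * 4.5 = -9

-9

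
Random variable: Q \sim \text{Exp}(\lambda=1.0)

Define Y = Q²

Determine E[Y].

E[Q²] = Var(Q) + (E[Q])² = 1 + 1 = 2

2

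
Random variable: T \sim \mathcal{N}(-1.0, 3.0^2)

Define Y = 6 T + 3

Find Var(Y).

For Y = aT + b: Var(Y) = a² * Var(T)
Var(T) = 3.0^2 = 9
Var(Y) = 6² * 9 = 36 * 9 = 324

324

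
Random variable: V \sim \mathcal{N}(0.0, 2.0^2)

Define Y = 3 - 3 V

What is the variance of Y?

For Y = aV + b: Var(Y) = a² * Var(V)
Var(V) = 2.0^2 = 4
Var(Y) = (-3)² * 4 = 9 * 4 = 36

36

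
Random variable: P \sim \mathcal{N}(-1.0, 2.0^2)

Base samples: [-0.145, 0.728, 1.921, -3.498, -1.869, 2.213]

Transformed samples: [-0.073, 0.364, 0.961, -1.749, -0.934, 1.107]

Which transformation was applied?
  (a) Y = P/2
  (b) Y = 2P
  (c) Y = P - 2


Checking option (a) Y = P/2:
  P = -0.145 -> Y = -0.073 ✓
  P = 0.728 -> Y = 0.364 ✓
  P = 1.921 -> Y = 0.961 ✓
All samples match this transformation.

(a) P/2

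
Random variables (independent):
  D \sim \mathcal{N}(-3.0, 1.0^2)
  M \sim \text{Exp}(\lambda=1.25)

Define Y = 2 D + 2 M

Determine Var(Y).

For independent RVs: Var(aX + bY) = a²Var(X) + b²Var(Y)
Var(D) = 1
Var(M) = 0.64
Var(Y) = 2²*1 + 2²*0.64
= 4*1 + 4*0.64 = 6.56

6.56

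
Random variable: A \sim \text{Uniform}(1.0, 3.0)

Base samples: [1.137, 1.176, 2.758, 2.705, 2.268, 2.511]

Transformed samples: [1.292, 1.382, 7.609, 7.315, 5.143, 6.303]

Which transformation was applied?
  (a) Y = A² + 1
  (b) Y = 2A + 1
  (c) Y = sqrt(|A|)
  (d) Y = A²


Checking option (d) Y = A²:
  A = 1.137 -> Y = 1.292 ✓
  A = 1.176 -> Y = 1.382 ✓
  A = 2.758 -> Y = 7.609 ✓
All samples match this transformation.

(d) A²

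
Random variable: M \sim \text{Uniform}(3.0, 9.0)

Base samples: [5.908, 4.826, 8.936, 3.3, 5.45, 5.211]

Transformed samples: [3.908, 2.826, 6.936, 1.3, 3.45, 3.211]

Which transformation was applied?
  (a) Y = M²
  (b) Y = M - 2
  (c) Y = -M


Checking option (b) Y = M - 2:
  M = 5.908 -> Y = 3.908 ✓
  M = 4.826 -> Y = 2.826 ✓
  M = 8.936 -> Y = 6.936 ✓
All samples match this transformation.

(b) M - 2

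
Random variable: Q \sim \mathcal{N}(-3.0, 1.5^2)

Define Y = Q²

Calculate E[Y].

E[Q²] = Var(Q) + (E[Q])² = 2.25 + 9 = 11.25

11.25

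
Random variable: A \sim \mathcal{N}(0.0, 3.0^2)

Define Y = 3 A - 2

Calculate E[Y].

For Y = 3A - 2:
E[Y] = 3 * E[A] - 2
E[A] = 0.0 = 0
E[Y] = 3 * 0 - 2 = -2

-2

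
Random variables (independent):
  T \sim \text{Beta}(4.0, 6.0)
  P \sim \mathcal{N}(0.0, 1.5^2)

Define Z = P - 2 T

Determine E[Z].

E[Z] = -2*E[T] + 1*E[P]
E[T] = 0.4
E[P] = 0
E[Z] = -2*0.4 + 1*0 = -0.8

-0.8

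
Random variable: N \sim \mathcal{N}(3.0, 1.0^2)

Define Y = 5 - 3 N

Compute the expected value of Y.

For Y = -3N + 5:
E[Y] = -3 * E[N] + 5
E[N] = 3.0 = 3
E[Y] = -3 * 3 + 5 = -4

-4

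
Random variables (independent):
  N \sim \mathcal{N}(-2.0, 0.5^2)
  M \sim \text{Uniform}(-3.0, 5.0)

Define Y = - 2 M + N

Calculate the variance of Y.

For independent RVs: Var(aX + bY) = a²Var(X) + b²Var(Y)
Var(N) = 0.25
Var(M) = 5.3333333
Var(Y) = 1²*0.25 + (-2)²*5.3333333
= 1*0.25 + 4*5.3333333 = 21.583333

21.583333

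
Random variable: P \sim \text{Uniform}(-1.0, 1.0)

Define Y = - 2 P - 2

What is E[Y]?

For Y = -2P - 2:
E[Y] = -2 * E[P] - 2
E[P] = (-1 + 1)/2 = 0
E[Y] = -2 * 0 - 2 = -2

-2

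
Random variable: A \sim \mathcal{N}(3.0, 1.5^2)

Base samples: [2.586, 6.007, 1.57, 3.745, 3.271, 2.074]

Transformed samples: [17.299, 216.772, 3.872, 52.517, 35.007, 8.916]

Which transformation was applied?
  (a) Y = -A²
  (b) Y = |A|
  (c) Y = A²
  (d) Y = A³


Checking option (d) Y = A³:
  A = 2.586 -> Y = 17.299 ✓
  A = 6.007 -> Y = 216.772 ✓
  A = 1.57 -> Y = 3.872 ✓
All samples match this transformation.

(d) A³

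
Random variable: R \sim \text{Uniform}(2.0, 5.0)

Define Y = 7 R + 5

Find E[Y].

For Y = 7R + 5:
E[Y] = 7 * E[R] + 5
E[R] = (2 + 5)/2 = 3.5
E[Y] = 7 * 3.5 + 5 = 29.5

29.5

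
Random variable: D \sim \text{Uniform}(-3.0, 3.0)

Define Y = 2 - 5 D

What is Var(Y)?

For Y = aD + b: Var(Y) = a² * Var(D)
Var(D) = (3 + 3)^2/12 = 3
Var(Y) = (-5)² * 3 = 25 * 3 = 75

75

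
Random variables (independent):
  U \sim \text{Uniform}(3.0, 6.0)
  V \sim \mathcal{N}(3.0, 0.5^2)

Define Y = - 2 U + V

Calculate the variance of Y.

For independent RVs: Var(aX + bY) = a²Var(X) + b²Var(Y)
Var(U) = 0.75
Var(V) = 0.25
Var(Y) = (-2)²*0.75 + 1²*0.25
= 4*0.75 + 1*0.25 = 3.25

3.25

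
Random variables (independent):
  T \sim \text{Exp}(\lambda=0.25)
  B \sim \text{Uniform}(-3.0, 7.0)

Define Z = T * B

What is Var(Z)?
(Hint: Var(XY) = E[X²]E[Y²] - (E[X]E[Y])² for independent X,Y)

Var(XY) = E[X²]E[Y²] - (E[X]E[Y])²
E[T] = 4, Var(T) = 16
E[B] = 2, Var(B) = 8.3333333
E[T²] = 16 + 4² = 32
E[B²] = 8.3333333 + 2² = 12.333333
Var(Z) = 32*12.333333 - (4*2)²
= 394.66667 - 64 = 330.66667

330.66667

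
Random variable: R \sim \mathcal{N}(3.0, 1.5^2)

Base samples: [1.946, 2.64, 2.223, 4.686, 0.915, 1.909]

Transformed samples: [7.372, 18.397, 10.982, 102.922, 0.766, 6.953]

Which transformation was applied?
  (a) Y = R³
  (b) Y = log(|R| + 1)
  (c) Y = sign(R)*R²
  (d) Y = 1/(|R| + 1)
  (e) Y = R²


Checking option (a) Y = R³:
  R = 1.946 -> Y = 7.372 ✓
  R = 2.64 -> Y = 18.397 ✓
  R = 2.223 -> Y = 10.982 ✓
All samples match this transformation.

(a) R³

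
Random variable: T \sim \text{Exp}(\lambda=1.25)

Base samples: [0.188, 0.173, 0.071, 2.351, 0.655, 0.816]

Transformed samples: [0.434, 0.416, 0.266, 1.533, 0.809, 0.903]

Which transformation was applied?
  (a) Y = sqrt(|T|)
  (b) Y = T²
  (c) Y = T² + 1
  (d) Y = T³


Checking option (a) Y = sqrt(|T|):
  T = 0.188 -> Y = 0.434 ✓
  T = 0.173 -> Y = 0.416 ✓
  T = 0.071 -> Y = 0.266 ✓
All samples match this transformation.

(a) sqrt(|T|)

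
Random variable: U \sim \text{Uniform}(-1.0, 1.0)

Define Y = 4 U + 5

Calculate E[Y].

For Y = 4U + 5:
E[Y] = 4 * E[U] + 5
E[U] = (-1 + 1)/2 = 0
E[Y] = 4 * 0 + 5 = 5

5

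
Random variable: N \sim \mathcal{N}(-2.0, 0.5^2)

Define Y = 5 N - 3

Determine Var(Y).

For Y = aN + b: Var(Y) = a² * Var(N)
Var(N) = 0.5^2 = 0.25
Var(Y) = 5² * 0.25 = 25 * 0.25 = 6.25

6.25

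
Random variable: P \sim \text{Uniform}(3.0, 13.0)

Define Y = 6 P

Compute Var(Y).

For Y = aP + b: Var(Y) = a² * Var(P)
Var(P) = (13 - 3)^2/12 = 8.3333333
Var(Y) = 6² * 8.3333333 = 36 * 8.3333333 = 300

300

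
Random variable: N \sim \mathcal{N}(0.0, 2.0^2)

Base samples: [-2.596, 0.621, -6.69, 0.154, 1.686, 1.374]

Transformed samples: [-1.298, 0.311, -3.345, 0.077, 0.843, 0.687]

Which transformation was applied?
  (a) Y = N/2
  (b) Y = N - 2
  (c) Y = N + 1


Checking option (a) Y = N/2:
  N = -2.596 -> Y = -1.298 ✓
  N = 0.621 -> Y = 0.311 ✓
  N = -6.69 -> Y = -3.345 ✓
All samples match this transformation.

(a) N/2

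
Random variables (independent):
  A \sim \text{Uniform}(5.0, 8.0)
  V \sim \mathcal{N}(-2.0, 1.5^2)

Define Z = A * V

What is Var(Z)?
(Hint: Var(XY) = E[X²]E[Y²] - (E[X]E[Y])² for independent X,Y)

Var(XY) = E[X²]E[Y²] - (E[X]E[Y])²
E[A] = 6.5, Var(A) = 0.75
E[V] = -2, Var(V) = 2.25
E[A²] = 0.75 + 6.5² = 43
E[V²] = 2.25 + (-2)² = 6.25
Var(Z) = 43*6.25 - (6.5*(-2))²
= 268.75 - 169 = 99.75

99.75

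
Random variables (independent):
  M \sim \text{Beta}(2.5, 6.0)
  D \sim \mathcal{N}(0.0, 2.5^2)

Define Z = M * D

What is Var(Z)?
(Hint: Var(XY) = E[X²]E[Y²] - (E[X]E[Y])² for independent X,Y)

Var(XY) = E[X²]E[Y²] - (E[X]E[Y])²
E[M] = 0.29411765, Var(M) = 0.021853943
E[D] = 0, Var(D) = 6.25
E[M²] = 0.021853943 + 0.29411765² = 0.10835913
E[D²] = 6.25 + 0² = 6.25
Var(Z) = 0.10835913*6.25 - (0.29411765*0)²
= 0.67724458 - 0 = 0.67724458

0.67724458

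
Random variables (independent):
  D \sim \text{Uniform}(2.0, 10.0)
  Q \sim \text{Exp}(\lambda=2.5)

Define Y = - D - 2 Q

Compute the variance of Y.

For independent RVs: Var(aX + bY) = a²Var(X) + b²Var(Y)
Var(D) = 5.3333333
Var(Q) = 0.16
Var(Y) = (-1)²*5.3333333 + (-2)²*0.16
= 1*5.3333333 + 4*0.16 = 5.9733333

5.9733333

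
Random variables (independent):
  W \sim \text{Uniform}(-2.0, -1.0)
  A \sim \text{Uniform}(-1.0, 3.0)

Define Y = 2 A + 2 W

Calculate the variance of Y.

For independent RVs: Var(aX + bY) = a²Var(X) + b²Var(Y)
Var(W) = 0.083333333
Var(A) = 1.3333333
Var(Y) = 2²*0.083333333 + 2²*1.3333333
= 4*0.083333333 + 4*1.3333333 = 5.6666667

5.6666667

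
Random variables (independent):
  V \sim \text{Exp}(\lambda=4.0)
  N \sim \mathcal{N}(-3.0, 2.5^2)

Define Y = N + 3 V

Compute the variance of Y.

For independent RVs: Var(aX + bY) = a²Var(X) + b²Var(Y)
Var(V) = 0.0625
Var(N) = 6.25
Var(Y) = 3²*0.0625 + 1²*6.25
= 9*0.0625 + 1*6.25 = 6.8125

6.8125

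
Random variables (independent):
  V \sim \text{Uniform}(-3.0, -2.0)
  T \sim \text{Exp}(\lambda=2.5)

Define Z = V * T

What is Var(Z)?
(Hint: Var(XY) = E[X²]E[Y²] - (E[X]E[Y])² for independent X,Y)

Var(XY) = E[X²]E[Y²] - (E[X]E[Y])²
E[V] = -2.5, Var(V) = 0.083333333
E[T] = 0.4, Var(T) = 0.16
E[V²] = 0.083333333 + (-2.5)² = 6.3333333
E[T²] = 0.16 + 0.4² = 0.32
Var(Z) = 6.3333333*0.32 - (-2.5*0.4)²
= 2.0266667 - 1 = 1.0266667

1.0266667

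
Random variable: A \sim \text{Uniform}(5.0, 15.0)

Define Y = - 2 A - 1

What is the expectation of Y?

For Y = -2A - 1:
E[Y] = -2 * E[A] - 1
E[A] = (5 + 15)/2 = 10
E[Y] = -2 * 10 - 1 = -21

-21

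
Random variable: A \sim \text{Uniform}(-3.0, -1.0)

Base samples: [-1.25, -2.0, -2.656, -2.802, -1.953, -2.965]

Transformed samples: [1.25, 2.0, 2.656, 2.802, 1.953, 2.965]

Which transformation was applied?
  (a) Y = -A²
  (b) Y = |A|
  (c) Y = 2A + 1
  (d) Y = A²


Checking option (b) Y = |A|:
  A = -1.25 -> Y = 1.25 ✓
  A = -2.0 -> Y = 2.0 ✓
  A = -2.656 -> Y = 2.656 ✓
All samples match this transformation.

(b) |A|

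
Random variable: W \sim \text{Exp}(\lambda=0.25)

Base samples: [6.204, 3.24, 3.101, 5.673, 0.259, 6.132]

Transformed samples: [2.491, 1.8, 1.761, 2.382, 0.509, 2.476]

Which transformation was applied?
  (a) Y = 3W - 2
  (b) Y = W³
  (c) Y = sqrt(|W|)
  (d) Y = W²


Checking option (c) Y = sqrt(|W|):
  W = 6.204 -> Y = 2.491 ✓
  W = 3.24 -> Y = 1.8 ✓
  W = 3.101 -> Y = 1.761 ✓
All samples match this transformation.

(c) sqrt(|W|)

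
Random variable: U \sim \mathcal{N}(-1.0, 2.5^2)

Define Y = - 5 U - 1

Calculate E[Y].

For Y = -5U - 1:
E[Y] = -5 * E[U] - 1
E[U] = -1.0 = -1
E[Y] = -5 * (-1) - 1 = 4

4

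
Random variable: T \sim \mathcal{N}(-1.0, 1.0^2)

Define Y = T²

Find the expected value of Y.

Using E[X²] = Var(X) + (E[X])²:
E[T] = -1
Var(T) = 1.0^2 = 1
E[T²] = 1 + (-1)² = 1 + 1 = 2

2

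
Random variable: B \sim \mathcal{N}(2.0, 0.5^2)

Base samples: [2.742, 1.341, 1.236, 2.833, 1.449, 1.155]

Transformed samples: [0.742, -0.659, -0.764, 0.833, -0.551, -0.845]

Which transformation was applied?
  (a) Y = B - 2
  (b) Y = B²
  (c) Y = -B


Checking option (a) Y = B - 2:
  B = 2.742 -> Y = 0.742 ✓
  B = 1.341 -> Y = -0.659 ✓
  B = 1.236 -> Y = -0.764 ✓
All samples match this transformation.

(a) B - 2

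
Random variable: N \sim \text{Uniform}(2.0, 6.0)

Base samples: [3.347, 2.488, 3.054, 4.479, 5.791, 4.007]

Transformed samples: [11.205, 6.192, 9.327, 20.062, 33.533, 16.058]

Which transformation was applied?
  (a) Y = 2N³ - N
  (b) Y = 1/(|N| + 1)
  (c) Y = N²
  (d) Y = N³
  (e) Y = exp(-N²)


Checking option (c) Y = N²:
  N = 3.347 -> Y = 11.205 ✓
  N = 2.488 -> Y = 6.192 ✓
  N = 3.054 -> Y = 9.327 ✓
All samples match this transformation.

(c) N²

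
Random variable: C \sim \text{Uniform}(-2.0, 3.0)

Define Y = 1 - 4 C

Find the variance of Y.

For Y = aC + b: Var(Y) = a² * Var(C)
Var(C) = (3 + 2)^2/12 = 2.0833333
Var(Y) = (-4)² * 2.0833333 = 16 * 2.0833333 = 33.333333

33.333333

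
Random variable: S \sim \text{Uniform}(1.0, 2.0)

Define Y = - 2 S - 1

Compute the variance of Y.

For Y = aS + b: Var(Y) = a² * Var(S)
Var(S) = (2 - 1)^2/12 = 0.083333333
Var(Y) = (-2)² * 0.083333333 = 4 * 0.083333333 = 0.33333333

0.33333333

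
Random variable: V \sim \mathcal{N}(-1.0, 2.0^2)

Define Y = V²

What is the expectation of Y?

Using E[X²] = Var(X) + (E[X])²:
E[V] = -1
Var(V) = 2.0^2 = 4
E[V²] = 4 + (-1)² = 4 + 1 = 5

5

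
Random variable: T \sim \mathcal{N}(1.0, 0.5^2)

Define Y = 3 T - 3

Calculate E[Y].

For Y = 3T - 3:
E[Y] = 3 * E[T] - 3
E[T] = 1.0 = 1
E[Y] = 3 * 1 - 3 = 0

0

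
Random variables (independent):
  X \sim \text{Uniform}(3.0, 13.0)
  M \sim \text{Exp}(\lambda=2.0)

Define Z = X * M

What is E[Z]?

For independent RVs: E[XY] = E[X]*E[Y]
E[X] = 8
E[M] = 0.5
E[Z] = 8 * 0.5 = 4

4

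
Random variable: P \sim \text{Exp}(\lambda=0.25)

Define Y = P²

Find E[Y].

Using E[X²] = Var(X) + (E[X])²:
E[P] = 4
Var(P) = 1/0.25^2 = 16
E[P²] = 16 + 4² = 16 + 16 = 32

32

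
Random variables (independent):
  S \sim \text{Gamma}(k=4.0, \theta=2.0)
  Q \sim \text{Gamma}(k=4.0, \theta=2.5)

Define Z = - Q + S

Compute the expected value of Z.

E[Z] = 1*E[S] - 1*E[Q]
E[S] = 8
E[Q] = 10
E[Z] = 1*8 - 1*10 = -2

-2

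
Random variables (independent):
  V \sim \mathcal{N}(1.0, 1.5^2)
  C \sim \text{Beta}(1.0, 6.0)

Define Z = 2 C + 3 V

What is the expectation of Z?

E[Z] = 3*E[V] + 2*E[C]
E[V] = 1
E[C] = 0.14285714
E[Z] = 3*1 + 2*0.14285714 = 3.2857143

3.2857143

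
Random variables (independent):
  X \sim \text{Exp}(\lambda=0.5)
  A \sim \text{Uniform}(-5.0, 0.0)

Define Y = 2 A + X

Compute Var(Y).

For independent RVs: Var(aX + bY) = a²Var(X) + b²Var(Y)
Var(X) = 4
Var(A) = 2.0833333
Var(Y) = 1²*4 + 2²*2.0833333
= 1*4 + 4*2.0833333 = 12.333333

12.333333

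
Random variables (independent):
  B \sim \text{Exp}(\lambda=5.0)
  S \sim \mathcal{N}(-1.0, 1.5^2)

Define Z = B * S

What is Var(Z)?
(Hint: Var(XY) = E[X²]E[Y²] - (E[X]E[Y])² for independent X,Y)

Var(XY) = E[X²]E[Y²] - (E[X]E[Y])²
E[B] = 0.2, Var(B) = 0.04
E[S] = -1, Var(S) = 2.25
E[B²] = 0.04 + 0.2² = 0.08
E[S²] = 2.25 + (-1)² = 3.25
Var(Z) = 0.08*3.25 - (0.2*(-1))²
= 0.26 - 0.04 = 0.22

0.22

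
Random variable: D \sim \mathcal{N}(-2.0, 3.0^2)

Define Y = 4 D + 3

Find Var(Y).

For Y = aD + b: Var(Y) = a² * Var(D)
Var(D) = 3.0^2 = 9
Var(Y) = 4² * 9 = 16 * 9 = 144

144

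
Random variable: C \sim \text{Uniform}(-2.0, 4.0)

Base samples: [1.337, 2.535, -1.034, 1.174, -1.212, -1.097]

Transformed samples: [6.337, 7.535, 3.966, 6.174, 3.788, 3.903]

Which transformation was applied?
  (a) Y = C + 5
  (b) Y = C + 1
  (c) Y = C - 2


Checking option (a) Y = C + 5:
  C = 1.337 -> Y = 6.337 ✓
  C = 2.535 -> Y = 7.535 ✓
  C = -1.034 -> Y = 3.966 ✓
All samples match this transformation.

(a) C + 5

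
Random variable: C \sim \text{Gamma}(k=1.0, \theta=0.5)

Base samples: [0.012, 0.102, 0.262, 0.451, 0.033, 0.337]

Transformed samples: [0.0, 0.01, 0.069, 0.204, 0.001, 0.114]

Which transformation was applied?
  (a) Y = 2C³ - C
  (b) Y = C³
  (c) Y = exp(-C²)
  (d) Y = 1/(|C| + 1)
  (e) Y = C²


Checking option (e) Y = C²:
  C = 0.012 -> Y = 0.0 ✓
  C = 0.102 -> Y = 0.01 ✓
  C = 0.262 -> Y = 0.069 ✓
All samples match this transformation.

(e) C²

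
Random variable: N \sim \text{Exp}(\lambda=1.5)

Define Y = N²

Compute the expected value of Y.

Using E[X²] = Var(X) + (E[X])²:
E[N] = 0.66666667
Var(N) = 1/1.5^2 = 0.44444444
E[N²] = 0.44444444 + 0.66666667² = 0.44444444 + 0.44444444 = 0.88888889

0.88888889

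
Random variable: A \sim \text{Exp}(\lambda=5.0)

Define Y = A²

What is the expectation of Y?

Using E[X²] = Var(X) + (E[X])²:
E[A] = 0.2
Var(A) = 1/5.0^2 = 0.04
E[A²] = 0.04 + 0.2² = 0.04 + 0.04 = 0.08

0.08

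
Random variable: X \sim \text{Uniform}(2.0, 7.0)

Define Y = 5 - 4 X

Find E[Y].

For Y = -4X + 5:
E[Y] = -4 * E[X] + 5
E[X] = (2 + 7)/2 = 4.5
E[Y] = -4 * 4.5 + 5 = -13

-13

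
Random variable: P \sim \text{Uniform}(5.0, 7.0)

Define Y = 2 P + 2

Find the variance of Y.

For Y = aP + b: Var(Y) = a² * Var(P)
Var(P) = (7 - 5)^2/12 = 0.33333333
Var(Y) = 2² * 0.33333333 = 4 * 0.33333333 = 1.3333333

1.3333333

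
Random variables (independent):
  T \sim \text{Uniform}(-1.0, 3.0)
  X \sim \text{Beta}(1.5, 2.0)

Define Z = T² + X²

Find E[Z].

E[Z] = E[T²] + E[X²]
E[T²] = Var(T) + E[T]² = 1.3333333 + 1 = 2.3333333
E[X²] = Var(X) + E[X]² = 0.054421769 + 0.18367347 = 0.23809524
E[Z] = 2.3333333 + 0.23809524 = 2.5714286

2.5714286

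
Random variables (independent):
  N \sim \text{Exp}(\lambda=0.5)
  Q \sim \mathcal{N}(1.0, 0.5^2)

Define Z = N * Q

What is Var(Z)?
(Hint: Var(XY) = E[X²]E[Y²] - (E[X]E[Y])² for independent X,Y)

Var(XY) = E[X²]E[Y²] - (E[X]E[Y])²
E[N] = 2, Var(N) = 4
E[Q] = 1, Var(Q) = 0.25
E[N²] = 4 + 2² = 8
E[Q²] = 0.25 + 1² = 1.25
Var(Z) = 8*1.25 - (2*1)²
= 10 - 4 = 6

6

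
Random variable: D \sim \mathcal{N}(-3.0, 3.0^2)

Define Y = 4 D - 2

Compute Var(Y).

For Y = aD + b: Var(Y) = a² * Var(D)
Var(D) = 3.0^2 = 9
Var(Y) = 4² * 9 = 16 * 9 = 144

144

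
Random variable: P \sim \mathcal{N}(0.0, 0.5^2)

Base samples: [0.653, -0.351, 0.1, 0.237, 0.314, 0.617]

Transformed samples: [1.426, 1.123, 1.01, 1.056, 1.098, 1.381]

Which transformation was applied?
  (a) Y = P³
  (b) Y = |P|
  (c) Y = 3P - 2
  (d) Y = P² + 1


Checking option (d) Y = P² + 1:
  P = 0.653 -> Y = 1.426 ✓
  P = -0.351 -> Y = 1.123 ✓
  P = 0.1 -> Y = 1.01 ✓
All samples match this transformation.

(d) P² + 1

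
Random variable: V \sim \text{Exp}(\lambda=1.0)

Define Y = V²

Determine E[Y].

Using E[X²] = Var(X) + (E[X])²:
E[V] = 1
Var(V) = 1/1.0^2 = 1
E[V²] = 1 + 1² = 1 + 1 = 2

2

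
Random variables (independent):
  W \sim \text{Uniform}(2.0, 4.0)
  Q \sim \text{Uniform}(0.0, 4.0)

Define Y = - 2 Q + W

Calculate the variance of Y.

For independent RVs: Var(aX + bY) = a²Var(X) + b²Var(Y)
Var(W) = 0.33333333
Var(Q) = 1.3333333
Var(Y) = 1²*0.33333333 + (-2)²*1.3333333
= 1*0.33333333 + 4*1.3333333 = 5.6666667

5.6666667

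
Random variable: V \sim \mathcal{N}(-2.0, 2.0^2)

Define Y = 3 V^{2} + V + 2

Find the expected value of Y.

E[Y] = 3*E[V²] + 1*E[V] + 2
E[V] = -2
E[V²] = Var(V) + (E[V])² = 4 + 4 = 8
E[Y] = 3*8 + 1*(-2) + 2 = 24

24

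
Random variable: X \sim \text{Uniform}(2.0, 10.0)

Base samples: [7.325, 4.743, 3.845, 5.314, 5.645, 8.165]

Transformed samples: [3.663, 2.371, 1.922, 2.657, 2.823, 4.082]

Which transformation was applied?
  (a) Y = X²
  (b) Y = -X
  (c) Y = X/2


Checking option (c) Y = X/2:
  X = 7.325 -> Y = 3.663 ✓
  X = 4.743 -> Y = 2.371 ✓
  X = 3.845 -> Y = 1.922 ✓
All samples match this transformation.

(c) X/2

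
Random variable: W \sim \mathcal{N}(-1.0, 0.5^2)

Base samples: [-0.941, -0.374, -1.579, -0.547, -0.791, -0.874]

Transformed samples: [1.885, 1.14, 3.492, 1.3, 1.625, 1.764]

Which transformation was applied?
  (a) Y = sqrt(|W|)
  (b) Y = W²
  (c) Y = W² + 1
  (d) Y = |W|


Checking option (c) Y = W² + 1:
  W = -0.941 -> Y = 1.885 ✓
  W = -0.374 -> Y = 1.14 ✓
  W = -1.579 -> Y = 3.492 ✓
All samples match this transformation.

(c) W² + 1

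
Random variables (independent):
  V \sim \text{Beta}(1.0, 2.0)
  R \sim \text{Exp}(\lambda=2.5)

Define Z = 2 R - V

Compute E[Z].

E[Z] = -1*E[V] + 2*E[R]
E[V] = 0.33333333
E[R] = 0.4
E[Z] = -1*0.33333333 + 2*0.4 = 0.46666667

0.46666667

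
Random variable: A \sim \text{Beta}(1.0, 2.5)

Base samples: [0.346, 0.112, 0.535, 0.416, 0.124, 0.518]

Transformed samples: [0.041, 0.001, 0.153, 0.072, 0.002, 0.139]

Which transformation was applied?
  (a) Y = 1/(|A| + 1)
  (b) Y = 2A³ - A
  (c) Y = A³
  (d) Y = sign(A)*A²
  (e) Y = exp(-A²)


Checking option (c) Y = A³:
  A = 0.346 -> Y = 0.041 ✓
  A = 0.112 -> Y = 0.001 ✓
  A = 0.535 -> Y = 0.153 ✓
All samples match this transformation.

(c) A³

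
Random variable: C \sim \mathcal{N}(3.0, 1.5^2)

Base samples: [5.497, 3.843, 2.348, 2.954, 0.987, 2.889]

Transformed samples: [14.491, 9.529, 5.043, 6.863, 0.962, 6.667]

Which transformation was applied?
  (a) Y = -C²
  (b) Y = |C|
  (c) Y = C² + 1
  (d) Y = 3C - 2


Checking option (d) Y = 3C - 2:
  C = 5.497 -> Y = 14.491 ✓
  C = 3.843 -> Y = 9.529 ✓
  C = 2.348 -> Y = 5.043 ✓
All samples match this transformation.

(d) 3C - 2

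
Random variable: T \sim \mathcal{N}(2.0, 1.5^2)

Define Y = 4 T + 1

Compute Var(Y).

For Y = aT + b: Var(Y) = a² * Var(T)
Var(T) = 1.5^2 = 2.25
Var(Y) = 4² * 2.25 = 16 * 2.25 = 36

36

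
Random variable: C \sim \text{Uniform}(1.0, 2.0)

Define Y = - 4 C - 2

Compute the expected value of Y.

For Y = -4C - 2:
E[Y] = -4 * E[C] - 2
E[C] = (1 + 2)/2 = 1.5
E[Y] = -4 * 1.5 - 2 = -8

-8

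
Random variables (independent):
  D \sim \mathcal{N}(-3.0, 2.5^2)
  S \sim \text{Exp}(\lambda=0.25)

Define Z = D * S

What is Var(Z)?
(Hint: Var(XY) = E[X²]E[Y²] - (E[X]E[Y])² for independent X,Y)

Var(XY) = E[X²]E[Y²] - (E[X]E[Y])²
E[D] = -3, Var(D) = 6.25
E[S] = 4, Var(S) = 16
E[D²] = 6.25 + (-3)² = 15.25
E[S²] = 16 + 4² = 32
Var(Z) = 15.25*32 - (-3*4)²
= 488 - 144 = 344

344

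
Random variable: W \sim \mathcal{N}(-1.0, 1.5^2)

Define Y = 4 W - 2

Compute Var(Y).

For Y = aW + b: Var(Y) = a² * Var(W)
Var(W) = 1.5^2 = 2.25
Var(Y) = 4² * 2.25 = 16 * 2.25 = 36

36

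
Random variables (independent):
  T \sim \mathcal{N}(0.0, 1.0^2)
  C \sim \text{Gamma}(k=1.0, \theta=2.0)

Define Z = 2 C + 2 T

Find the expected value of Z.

E[Z] = 2*E[T] + 2*E[C]
E[T] = 0
E[C] = 2
E[Z] = 2*0 + 2*2 = 4

4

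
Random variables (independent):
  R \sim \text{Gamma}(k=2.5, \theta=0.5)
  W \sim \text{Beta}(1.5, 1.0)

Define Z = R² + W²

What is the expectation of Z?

E[Z] = E[R²] + E[W²]
E[R²] = Var(R) + E[R]² = 0.625 + 1.5625 = 2.1875
E[W²] = Var(W) + E[W]² = 0.068571429 + 0.36 = 0.42857143
E[Z] = 2.1875 + 0.42857143 = 2.6160714

2.6160714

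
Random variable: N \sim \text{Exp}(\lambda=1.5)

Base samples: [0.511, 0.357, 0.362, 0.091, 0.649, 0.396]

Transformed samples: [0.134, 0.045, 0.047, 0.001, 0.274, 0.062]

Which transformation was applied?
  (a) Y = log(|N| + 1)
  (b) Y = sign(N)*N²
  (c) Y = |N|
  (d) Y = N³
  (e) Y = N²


Checking option (d) Y = N³:
  N = 0.511 -> Y = 0.134 ✓
  N = 0.357 -> Y = 0.045 ✓
  N = 0.362 -> Y = 0.047 ✓
All samples match this transformation.

(d) N³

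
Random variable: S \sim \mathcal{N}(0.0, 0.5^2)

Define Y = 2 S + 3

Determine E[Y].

For Y = 2S + 3:
E[Y] = 2 * E[S] + 3
E[S] = 0.0 = 0
E[Y] = 2 * 0 + 3 = 3

3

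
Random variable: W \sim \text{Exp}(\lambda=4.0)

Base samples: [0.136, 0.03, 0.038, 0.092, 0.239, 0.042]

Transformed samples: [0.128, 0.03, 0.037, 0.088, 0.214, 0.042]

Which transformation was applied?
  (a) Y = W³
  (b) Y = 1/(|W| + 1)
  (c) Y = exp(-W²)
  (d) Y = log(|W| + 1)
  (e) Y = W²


Checking option (d) Y = log(|W| + 1):
  W = 0.136 -> Y = 0.128 ✓
  W = 0.03 -> Y = 0.03 ✓
  W = 0.038 -> Y = 0.037 ✓
All samples match this transformation.

(d) log(|W| + 1)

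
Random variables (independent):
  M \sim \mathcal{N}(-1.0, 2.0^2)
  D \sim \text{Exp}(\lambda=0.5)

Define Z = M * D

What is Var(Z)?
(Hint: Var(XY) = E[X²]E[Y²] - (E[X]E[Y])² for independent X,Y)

Var(XY) = E[X²]E[Y²] - (E[X]E[Y])²
E[M] = -1, Var(M) = 4
E[D] = 2, Var(D) = 4
E[M²] = 4 + (-1)² = 5
E[D²] = 4 + 2² = 8
Var(Z) = 5*8 - (-1*2)²
= 40 - 4 = 36

36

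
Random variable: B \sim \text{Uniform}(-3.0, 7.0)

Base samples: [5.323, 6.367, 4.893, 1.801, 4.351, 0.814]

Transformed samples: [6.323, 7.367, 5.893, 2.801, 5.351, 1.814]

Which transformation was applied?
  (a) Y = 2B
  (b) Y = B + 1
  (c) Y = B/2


Checking option (b) Y = B + 1:
  B = 5.323 -> Y = 6.323 ✓
  B = 6.367 -> Y = 7.367 ✓
  B = 4.893 -> Y = 5.893 ✓
All samples match this transformation.

(b) B + 1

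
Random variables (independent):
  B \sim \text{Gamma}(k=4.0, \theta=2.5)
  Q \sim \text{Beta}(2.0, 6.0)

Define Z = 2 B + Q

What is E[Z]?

E[Z] = 2*E[B] + 1*E[Q]
E[B] = 10
E[Q] = 0.25
E[Z] = 2*10 + 1*0.25 = 20.25

20.25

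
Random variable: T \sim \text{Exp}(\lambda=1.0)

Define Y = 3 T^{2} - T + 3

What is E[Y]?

E[Y] = 3*E[T²] - 1*E[T] + 3
E[T] = 1
E[T²] = Var(T) + (E[T])² = 1 + 1 = 2
E[Y] = 3*2 - 1*1 + 3 = 8

8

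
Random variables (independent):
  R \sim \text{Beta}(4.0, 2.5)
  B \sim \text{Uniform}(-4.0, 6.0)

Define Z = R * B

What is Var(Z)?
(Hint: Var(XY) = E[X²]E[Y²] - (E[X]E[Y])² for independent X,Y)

Var(XY) = E[X²]E[Y²] - (E[X]E[Y])²
E[R] = 0.61538462, Var(R) = 0.031558185
E[B] = 1, Var(B) = 8.3333333
E[R²] = 0.031558185 + 0.61538462² = 0.41025641
E[B²] = 8.3333333 + 1² = 9.3333333
Var(Z) = 0.41025641*9.3333333 - (0.61538462*1)²
= 3.8290598 - 0.37869822 = 3.4503616

3.4503616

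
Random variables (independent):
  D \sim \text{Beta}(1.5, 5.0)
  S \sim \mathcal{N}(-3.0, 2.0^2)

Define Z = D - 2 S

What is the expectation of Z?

E[Z] = 1*E[D] - 2*E[S]
E[D] = 0.23076923
E[S] = -3
E[Z] = 1*0.23076923 - 2*(-3) = 6.2307692

6.2307692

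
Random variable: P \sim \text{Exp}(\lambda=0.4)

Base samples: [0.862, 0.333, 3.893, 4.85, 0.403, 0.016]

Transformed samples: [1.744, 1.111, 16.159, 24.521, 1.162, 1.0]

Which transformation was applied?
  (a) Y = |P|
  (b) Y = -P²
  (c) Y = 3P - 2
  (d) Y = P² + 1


Checking option (d) Y = P² + 1:
  P = 0.862 -> Y = 1.744 ✓
  P = 0.333 -> Y = 1.111 ✓
  P = 3.893 -> Y = 16.159 ✓
All samples match this transformation.

(d) P² + 1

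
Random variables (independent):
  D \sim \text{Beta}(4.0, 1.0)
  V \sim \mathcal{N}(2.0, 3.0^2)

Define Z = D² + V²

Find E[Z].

E[Z] = E[D²] + E[V²]
E[D²] = Var(D) + E[D]² = 0.026666667 + 0.64 = 0.66666667
E[V²] = Var(V) + E[V]² = 9 + 4 = 13
E[Z] = 0.66666667 + 13 = 13.666667

13.666667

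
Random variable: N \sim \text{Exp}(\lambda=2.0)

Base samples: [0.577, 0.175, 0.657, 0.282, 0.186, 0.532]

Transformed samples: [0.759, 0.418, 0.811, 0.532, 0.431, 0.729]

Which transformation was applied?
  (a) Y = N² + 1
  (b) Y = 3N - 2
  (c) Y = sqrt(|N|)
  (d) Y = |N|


Checking option (c) Y = sqrt(|N|):
  N = 0.577 -> Y = 0.759 ✓
  N = 0.175 -> Y = 0.418 ✓
  N = 0.657 -> Y = 0.811 ✓
All samples match this transformation.

(c) sqrt(|N|)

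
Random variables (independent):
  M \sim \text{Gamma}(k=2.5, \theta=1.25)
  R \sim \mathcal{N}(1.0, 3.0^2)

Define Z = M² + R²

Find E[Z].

E[Z] = E[M²] + E[R²]
E[M²] = Var(M) + E[M]² = 3.90625 + 9.765625 = 13.671875
E[R²] = Var(R) + E[R]² = 9 + 1 = 10
E[Z] = 13.671875 + 10 = 23.671875

23.671875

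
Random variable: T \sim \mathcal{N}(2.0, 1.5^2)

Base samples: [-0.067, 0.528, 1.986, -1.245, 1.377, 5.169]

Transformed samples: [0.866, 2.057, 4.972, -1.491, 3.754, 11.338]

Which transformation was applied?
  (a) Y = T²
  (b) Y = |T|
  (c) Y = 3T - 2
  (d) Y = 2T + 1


Checking option (d) Y = 2T + 1:
  T = -0.067 -> Y = 0.866 ✓
  T = 0.528 -> Y = 2.057 ✓
  T = 1.986 -> Y = 4.972 ✓
All samples match this transformation.

(d) 2T + 1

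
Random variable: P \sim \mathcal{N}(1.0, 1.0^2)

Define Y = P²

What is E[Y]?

E[P²] = Var(P) + (E[P])² = 1 + 1 = 2

2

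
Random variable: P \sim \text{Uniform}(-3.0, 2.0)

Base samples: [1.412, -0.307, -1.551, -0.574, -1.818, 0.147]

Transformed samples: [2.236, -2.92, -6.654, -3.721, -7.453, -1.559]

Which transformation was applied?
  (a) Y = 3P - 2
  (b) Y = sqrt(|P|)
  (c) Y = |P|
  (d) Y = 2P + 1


Checking option (a) Y = 3P - 2:
  P = 1.412 -> Y = 2.236 ✓
  P = -0.307 -> Y = -2.92 ✓
  P = -1.551 -> Y = -6.654 ✓
All samples match this transformation.

(a) 3P - 2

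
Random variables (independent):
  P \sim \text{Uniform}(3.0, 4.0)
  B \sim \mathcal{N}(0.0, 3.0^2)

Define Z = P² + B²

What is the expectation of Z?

E[Z] = E[P²] + E[B²]
E[P²] = Var(P) + E[P]² = 0.083333333 + 12.25 = 12.333333
E[B²] = Var(B) + E[B]² = 9 + 0 = 9
E[Z] = 12.333333 + 9 = 21.333333

21.333333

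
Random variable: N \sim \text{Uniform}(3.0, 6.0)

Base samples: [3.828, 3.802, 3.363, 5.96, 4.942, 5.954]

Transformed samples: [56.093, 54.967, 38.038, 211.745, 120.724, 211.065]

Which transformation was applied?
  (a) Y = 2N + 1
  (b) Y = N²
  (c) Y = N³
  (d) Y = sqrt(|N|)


Checking option (c) Y = N³:
  N = 3.828 -> Y = 56.093 ✓
  N = 3.802 -> Y = 54.967 ✓
  N = 3.363 -> Y = 38.038 ✓
All samples match this transformation.

(c) N³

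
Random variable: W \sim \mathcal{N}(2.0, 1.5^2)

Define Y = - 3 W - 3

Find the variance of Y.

For Y = aW + b: Var(Y) = a² * Var(W)
Var(W) = 1.5^2 = 2.25
Var(Y) = (-3)² * 2.25 = 9 * 2.25 = 20.25

20.25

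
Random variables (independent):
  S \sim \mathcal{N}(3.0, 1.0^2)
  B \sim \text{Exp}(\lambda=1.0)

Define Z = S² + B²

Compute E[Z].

E[Z] = E[S²] + E[B²]
E[S²] = Var(S) + E[S]² = 1 + 9 = 10
E[B²] = Var(B) + E[B]² = 1 + 1 = 2
E[Z] = 10 + 2 = 12

12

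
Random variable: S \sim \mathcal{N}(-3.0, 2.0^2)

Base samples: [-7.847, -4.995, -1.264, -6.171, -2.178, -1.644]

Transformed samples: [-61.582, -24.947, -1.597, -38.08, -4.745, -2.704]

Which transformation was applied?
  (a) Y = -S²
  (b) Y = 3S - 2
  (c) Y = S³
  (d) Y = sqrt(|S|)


Checking option (a) Y = -S²:
  S = -7.847 -> Y = -61.582 ✓
  S = -4.995 -> Y = -24.947 ✓
  S = -1.264 -> Y = -1.597 ✓
All samples match this transformation.

(a) -S²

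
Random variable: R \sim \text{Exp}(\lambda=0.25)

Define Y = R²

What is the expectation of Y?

Using E[X²] = Var(X) + (E[X])²:
E[R] = 4
Var(R) = 1/0.25^2 = 16
E[R²] = 16 + 4² = 16 + 16 = 32

32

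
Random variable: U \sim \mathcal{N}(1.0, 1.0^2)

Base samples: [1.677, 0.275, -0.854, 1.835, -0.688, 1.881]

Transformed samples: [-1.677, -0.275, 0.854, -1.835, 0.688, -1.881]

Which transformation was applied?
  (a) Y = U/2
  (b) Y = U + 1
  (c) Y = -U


Checking option (c) Y = -U:
  U = 1.677 -> Y = -1.677 ✓
  U = 0.275 -> Y = -0.275 ✓
  U = -0.854 -> Y = 0.854 ✓
All samples match this transformation.

(c) -U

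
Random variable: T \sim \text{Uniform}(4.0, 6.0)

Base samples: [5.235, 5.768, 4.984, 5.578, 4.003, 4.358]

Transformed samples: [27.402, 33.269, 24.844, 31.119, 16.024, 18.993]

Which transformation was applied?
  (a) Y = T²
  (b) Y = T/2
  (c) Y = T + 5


Checking option (a) Y = T²:
  T = 5.235 -> Y = 27.402 ✓
  T = 5.768 -> Y = 33.269 ✓
  T = 4.984 -> Y = 24.844 ✓
All samples match this transformation.

(a) T²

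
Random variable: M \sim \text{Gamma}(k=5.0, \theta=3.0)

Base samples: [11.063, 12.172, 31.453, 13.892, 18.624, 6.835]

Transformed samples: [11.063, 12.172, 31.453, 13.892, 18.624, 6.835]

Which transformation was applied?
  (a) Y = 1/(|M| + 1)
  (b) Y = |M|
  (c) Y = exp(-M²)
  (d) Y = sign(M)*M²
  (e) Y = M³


Checking option (b) Y = |M|:
  M = 11.063 -> Y = 11.063 ✓
  M = 12.172 -> Y = 12.172 ✓
  M = 31.453 -> Y = 31.453 ✓
All samples match this transformation.

(b) |M|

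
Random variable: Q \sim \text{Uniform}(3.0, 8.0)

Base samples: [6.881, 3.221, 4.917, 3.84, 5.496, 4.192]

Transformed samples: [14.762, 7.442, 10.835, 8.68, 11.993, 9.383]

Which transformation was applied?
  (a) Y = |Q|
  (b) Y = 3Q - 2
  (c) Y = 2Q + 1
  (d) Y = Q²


Checking option (c) Y = 2Q + 1:
  Q = 6.881 -> Y = 14.762 ✓
  Q = 3.221 -> Y = 7.442 ✓
  Q = 4.917 -> Y = 10.835 ✓
All samples match this transformation.

(c) 2Q + 1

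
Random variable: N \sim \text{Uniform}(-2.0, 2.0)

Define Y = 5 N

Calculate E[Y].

For Y = 5N:
E[Y] = 5 * E[N]
E[N] = (-2 + 2)/2 = 0
E[Y] = 5 * 0 = 0

0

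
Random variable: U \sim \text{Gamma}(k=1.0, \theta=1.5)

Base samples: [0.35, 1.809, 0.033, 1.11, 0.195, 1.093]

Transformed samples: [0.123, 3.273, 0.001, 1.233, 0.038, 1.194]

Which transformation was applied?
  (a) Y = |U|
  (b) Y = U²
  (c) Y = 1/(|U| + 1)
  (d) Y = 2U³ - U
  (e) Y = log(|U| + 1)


Checking option (b) Y = U²:
  U = 0.35 -> Y = 0.123 ✓
  U = 1.809 -> Y = 3.273 ✓
  U = 0.033 -> Y = 0.001 ✓
All samples match this transformation.

(b) U²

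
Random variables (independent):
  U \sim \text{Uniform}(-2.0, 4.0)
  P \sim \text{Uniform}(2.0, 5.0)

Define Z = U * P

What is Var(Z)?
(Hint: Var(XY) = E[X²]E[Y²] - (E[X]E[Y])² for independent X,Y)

Var(XY) = E[X²]E[Y²] - (E[X]E[Y])²
E[U] = 1, Var(U) = 3
E[P] = 3.5, Var(P) = 0.75
E[U²] = 3 + 1² = 4
E[P²] = 0.75 + 3.5² = 13
Var(Z) = 4*13 - (1*3.5)²
= 52 - 12.25 = 39.75

39.75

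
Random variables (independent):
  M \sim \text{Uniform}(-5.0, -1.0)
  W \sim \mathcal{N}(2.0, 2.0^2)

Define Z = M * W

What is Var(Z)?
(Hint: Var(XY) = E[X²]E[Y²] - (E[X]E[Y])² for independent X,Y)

Var(XY) = E[X²]E[Y²] - (E[X]E[Y])²
E[M] = -3, Var(M) = 1.3333333
E[W] = 2, Var(W) = 4
E[M²] = 1.3333333 + (-3)² = 10.333333
E[W²] = 4 + 2² = 8
Var(Z) = 10.333333*8 - (-3*2)²
= 82.666667 - 36 = 46.666667

46.666667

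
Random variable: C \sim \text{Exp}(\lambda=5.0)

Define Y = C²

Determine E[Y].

E[C²] = Var(C) + (E[C])² = 0.04 + 0.04 = 0.08

0.08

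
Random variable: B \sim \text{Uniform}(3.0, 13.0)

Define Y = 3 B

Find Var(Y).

For Y = aB + b: Var(Y) = a² * Var(B)
Var(B) = (13 - 3)^2/12 = 8.3333333
Var(Y) = 3² * 8.3333333 = 9 * 8.3333333 = 75

75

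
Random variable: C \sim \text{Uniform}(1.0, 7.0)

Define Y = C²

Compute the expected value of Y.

Using E[X²] = Var(X) + (E[X])²:
E[C] = 4
Var(C) = (7 - 1)^2/12 = 3
E[C²] = 3 + 4² = 3 + 16 = 19

19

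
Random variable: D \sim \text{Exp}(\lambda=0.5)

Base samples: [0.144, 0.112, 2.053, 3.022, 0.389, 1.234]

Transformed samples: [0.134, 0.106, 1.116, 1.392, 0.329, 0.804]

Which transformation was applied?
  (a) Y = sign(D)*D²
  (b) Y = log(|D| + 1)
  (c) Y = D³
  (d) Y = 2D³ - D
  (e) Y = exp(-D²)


Checking option (b) Y = log(|D| + 1):
  D = 0.144 -> Y = 0.134 ✓
  D = 0.112 -> Y = 0.106 ✓
  D = 2.053 -> Y = 1.116 ✓
All samples match this transformation.

(b) log(|D| + 1)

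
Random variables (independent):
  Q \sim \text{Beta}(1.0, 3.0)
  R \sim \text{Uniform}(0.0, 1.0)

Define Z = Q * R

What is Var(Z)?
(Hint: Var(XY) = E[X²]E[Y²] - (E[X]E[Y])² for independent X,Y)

Var(XY) = E[X²]E[Y²] - (E[X]E[Y])²
E[Q] = 0.25, Var(Q) = 0.0375
E[R] = 0.5, Var(R) = 0.083333333
E[Q²] = 0.0375 + 0.25² = 0.1
E[R²] = 0.083333333 + 0.5² = 0.33333333
Var(Z) = 0.1*0.33333333 - (0.25*0.5)²
= 0.033333333 - 0.015625 = 0.017708333

0.017708333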